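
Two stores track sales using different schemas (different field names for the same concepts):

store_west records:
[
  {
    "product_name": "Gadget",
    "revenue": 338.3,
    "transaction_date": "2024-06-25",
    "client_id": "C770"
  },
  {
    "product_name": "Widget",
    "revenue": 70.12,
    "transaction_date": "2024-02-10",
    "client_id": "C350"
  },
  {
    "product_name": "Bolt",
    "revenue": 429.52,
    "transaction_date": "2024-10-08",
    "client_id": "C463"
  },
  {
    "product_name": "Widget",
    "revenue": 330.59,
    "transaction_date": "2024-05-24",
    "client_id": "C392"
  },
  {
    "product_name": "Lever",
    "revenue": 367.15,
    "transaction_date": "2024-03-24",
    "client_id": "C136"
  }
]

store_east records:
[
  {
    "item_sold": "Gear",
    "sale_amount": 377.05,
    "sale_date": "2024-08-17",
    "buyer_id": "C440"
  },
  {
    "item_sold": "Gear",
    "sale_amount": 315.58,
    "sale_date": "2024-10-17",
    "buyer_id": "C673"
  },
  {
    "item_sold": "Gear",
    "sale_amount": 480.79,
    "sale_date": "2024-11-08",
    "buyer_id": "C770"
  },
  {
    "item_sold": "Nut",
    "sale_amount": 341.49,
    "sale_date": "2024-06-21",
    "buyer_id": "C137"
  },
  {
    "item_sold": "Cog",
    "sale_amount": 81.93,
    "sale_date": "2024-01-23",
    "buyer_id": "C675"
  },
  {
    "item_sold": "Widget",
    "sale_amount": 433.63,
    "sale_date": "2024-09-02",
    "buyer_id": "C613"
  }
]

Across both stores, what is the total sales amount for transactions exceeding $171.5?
3414.1

Schema mapping: "revenue" (store_west) = "sale_amount" (store_east) = sale amount

Sum of sales > $171.5 in store_west: 1465.56
Sum of sales > $171.5 in store_east: 1948.54

Total: 1465.56 + 1948.54 = 3414.1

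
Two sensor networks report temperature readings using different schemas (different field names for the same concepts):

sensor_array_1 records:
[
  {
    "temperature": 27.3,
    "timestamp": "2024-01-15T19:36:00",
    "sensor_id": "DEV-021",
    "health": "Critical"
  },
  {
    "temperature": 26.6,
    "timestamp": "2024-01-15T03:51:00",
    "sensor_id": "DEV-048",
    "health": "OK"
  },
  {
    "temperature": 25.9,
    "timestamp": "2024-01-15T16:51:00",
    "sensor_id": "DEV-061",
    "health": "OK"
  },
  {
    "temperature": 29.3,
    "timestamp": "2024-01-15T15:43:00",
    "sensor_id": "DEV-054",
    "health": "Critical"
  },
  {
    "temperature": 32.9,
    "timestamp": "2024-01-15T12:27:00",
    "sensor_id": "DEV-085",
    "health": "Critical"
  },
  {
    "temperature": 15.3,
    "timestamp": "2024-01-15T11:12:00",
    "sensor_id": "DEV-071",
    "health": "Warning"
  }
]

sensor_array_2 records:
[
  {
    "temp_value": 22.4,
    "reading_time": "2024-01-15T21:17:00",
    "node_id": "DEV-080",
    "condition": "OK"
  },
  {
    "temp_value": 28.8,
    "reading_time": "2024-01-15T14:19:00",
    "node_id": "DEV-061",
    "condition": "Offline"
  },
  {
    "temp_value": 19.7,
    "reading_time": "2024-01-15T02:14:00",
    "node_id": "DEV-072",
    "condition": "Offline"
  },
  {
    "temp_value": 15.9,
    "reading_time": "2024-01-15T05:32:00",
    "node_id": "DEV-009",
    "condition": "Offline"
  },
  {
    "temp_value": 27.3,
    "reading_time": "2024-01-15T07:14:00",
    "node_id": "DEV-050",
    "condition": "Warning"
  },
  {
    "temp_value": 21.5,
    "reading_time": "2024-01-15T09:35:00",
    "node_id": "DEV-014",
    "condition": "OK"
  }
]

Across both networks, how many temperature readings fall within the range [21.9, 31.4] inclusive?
7

Schema mapping: "temperature" (sensor_array_1) = "temp_value" (sensor_array_2) = temperature

Readings in [21.9, 31.4] from sensor_array_1: 4
Readings in [21.9, 31.4] from sensor_array_2: 3

Total count: 4 + 3 = 7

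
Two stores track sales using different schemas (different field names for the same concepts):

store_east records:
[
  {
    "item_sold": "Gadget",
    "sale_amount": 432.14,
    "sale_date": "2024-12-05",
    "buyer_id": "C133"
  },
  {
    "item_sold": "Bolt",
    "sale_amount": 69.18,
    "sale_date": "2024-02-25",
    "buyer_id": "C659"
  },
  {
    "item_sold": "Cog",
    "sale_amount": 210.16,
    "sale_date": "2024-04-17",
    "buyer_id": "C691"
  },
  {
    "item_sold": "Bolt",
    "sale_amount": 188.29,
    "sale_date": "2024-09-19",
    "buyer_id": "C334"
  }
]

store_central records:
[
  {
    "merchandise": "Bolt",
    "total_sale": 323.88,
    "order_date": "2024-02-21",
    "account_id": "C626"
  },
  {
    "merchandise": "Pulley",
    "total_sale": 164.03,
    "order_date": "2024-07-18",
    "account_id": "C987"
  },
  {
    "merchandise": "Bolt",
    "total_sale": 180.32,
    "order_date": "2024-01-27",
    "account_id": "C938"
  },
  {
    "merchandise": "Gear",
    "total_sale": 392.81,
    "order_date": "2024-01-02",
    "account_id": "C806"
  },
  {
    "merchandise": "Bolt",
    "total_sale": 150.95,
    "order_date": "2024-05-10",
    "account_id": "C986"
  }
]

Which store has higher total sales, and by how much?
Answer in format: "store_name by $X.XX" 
store_central by $312.22

Schema mapping: "sale_amount" (store_east) = "total_sale" (store_central) = sale amount

Total for store_east: 899.77
Total for store_central: 1211.99

Difference: |899.77 - 1211.99| = 312.22
store_central has higher sales by $312.22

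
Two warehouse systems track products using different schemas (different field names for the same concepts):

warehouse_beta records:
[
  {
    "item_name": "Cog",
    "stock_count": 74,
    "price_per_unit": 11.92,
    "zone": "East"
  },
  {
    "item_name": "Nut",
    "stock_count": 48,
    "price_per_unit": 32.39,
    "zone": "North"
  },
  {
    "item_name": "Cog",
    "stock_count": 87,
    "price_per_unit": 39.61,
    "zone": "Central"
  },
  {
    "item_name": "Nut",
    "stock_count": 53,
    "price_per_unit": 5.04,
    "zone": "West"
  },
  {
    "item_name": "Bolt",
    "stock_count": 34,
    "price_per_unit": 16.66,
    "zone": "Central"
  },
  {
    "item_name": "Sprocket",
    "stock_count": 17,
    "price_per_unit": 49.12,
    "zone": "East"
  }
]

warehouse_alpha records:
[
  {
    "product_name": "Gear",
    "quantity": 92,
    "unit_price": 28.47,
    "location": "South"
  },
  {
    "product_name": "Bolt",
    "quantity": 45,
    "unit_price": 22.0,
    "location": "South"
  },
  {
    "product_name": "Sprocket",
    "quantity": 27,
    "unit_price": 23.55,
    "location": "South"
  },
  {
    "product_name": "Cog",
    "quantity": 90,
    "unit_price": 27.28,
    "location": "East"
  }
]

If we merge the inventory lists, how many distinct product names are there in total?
5

Schema mapping: "item_name" (warehouse_beta) = "product_name" (warehouse_alpha) = product name

Products in warehouse_beta: ['Bolt', 'Cog', 'Nut', 'Sprocket']
Products in warehouse_alpha: ['Bolt', 'Cog', 'Gear', 'Sprocket']

Union (unique products): ['Bolt', 'Cog', 'Gear', 'Nut', 'Sprocket']
Count: 5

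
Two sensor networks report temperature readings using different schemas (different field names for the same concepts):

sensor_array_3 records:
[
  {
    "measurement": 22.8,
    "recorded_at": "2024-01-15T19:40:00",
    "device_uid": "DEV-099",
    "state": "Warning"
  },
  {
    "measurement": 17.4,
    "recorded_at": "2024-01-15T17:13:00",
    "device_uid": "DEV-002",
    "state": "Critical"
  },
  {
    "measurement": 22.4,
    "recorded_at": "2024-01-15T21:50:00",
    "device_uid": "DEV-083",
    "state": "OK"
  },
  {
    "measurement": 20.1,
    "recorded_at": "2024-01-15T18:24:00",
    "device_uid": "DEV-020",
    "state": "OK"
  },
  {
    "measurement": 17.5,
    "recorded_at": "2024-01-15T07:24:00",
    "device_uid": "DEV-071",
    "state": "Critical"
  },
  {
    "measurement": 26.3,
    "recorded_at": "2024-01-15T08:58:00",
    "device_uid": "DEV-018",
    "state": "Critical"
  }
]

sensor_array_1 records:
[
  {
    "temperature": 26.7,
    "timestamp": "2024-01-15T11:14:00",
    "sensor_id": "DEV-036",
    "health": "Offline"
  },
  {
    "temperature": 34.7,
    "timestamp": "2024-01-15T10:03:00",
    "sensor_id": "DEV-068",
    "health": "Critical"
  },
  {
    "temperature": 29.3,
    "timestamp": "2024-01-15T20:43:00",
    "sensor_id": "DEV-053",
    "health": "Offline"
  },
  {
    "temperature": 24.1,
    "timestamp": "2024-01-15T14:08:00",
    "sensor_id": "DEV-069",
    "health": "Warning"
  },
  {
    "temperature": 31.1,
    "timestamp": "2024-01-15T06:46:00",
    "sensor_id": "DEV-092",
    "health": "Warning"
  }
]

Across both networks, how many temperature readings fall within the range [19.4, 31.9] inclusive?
8

Schema mapping: "measurement" (sensor_array_3) = "temperature" (sensor_array_1) = temperature

Readings in [19.4, 31.9] from sensor_array_3: 4
Readings in [19.4, 31.9] from sensor_array_1: 4

Total count: 4 + 4 = 8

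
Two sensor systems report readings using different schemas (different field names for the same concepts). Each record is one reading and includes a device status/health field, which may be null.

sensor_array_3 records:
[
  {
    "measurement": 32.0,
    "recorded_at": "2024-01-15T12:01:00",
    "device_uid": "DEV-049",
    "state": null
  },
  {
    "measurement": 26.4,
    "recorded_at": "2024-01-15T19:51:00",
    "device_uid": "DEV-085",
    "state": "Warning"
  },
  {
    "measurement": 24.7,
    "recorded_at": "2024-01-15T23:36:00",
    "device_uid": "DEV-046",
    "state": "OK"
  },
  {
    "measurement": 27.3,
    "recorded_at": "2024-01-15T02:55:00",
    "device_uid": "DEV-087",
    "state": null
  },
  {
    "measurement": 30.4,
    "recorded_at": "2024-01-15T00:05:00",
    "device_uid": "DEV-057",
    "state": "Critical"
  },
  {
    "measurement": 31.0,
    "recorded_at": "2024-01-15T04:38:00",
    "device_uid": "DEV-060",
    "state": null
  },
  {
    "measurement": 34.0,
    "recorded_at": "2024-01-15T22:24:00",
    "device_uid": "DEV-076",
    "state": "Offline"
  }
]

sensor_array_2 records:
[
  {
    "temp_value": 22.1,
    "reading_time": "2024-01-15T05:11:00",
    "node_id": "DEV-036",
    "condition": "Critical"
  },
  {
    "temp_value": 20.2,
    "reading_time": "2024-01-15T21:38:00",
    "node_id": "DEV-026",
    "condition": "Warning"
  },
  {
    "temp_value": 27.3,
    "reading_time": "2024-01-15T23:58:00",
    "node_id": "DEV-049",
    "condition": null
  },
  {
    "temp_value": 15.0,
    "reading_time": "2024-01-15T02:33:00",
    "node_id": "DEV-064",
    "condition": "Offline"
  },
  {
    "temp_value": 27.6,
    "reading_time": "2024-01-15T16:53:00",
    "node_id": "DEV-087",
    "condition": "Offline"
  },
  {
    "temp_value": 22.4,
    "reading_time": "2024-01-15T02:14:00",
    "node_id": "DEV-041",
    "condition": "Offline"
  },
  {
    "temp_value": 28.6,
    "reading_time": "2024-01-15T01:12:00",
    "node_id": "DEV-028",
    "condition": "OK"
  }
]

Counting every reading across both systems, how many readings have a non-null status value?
10

Schema mapping: "state" (sensor_array_3) = "condition" (sensor_array_2) = status

Non-null in sensor_array_3: 4
Non-null in sensor_array_2: 6

Total non-null: 4 + 6 = 10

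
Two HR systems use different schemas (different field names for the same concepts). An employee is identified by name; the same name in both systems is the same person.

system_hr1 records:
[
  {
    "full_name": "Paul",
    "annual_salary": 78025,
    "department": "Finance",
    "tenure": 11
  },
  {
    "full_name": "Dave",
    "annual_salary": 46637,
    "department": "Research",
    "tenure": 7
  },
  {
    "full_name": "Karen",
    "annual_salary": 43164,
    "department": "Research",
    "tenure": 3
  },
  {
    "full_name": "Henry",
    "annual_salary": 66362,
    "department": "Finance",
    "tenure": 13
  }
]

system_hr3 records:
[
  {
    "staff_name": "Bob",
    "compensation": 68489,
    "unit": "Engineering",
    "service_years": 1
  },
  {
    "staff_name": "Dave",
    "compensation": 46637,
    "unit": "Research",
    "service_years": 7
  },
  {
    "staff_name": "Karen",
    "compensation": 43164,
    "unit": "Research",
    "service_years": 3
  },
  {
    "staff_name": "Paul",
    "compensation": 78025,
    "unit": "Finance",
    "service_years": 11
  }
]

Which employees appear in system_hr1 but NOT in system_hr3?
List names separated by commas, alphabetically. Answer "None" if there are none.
Henry

Schema mapping: "full_name" (system_hr1) = "staff_name" (system_hr3) = employee name

Names in system_hr1: ['Dave', 'Henry', 'Karen', 'Paul']
Names in system_hr3: ['Bob', 'Dave', 'Karen', 'Paul']

In system_hr1 but not system_hr3: ['Henry']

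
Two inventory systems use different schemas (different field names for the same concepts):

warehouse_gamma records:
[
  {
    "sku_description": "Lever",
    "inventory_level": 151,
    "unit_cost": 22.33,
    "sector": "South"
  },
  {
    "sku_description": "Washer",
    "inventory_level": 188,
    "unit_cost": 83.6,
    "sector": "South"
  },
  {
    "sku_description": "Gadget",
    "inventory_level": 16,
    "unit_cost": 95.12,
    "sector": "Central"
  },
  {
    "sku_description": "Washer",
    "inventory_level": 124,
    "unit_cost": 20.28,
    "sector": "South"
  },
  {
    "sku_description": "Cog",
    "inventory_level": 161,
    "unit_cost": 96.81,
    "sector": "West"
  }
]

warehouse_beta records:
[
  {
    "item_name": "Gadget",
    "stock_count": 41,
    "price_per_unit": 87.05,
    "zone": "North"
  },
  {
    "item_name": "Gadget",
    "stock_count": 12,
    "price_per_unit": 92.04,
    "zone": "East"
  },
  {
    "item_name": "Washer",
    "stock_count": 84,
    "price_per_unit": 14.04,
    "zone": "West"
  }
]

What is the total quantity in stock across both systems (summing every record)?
777

To reconcile these schemas, identify the field holding the quantity in stock in each system:
1. In warehouse_gamma it is "inventory_level"
2. In warehouse_beta it is "stock_count"

From warehouse_gamma: 151 + 188 + 16 + 124 + 161 = 640
From warehouse_beta: 41 + 12 + 84 = 137

Total: 640 + 137 = 777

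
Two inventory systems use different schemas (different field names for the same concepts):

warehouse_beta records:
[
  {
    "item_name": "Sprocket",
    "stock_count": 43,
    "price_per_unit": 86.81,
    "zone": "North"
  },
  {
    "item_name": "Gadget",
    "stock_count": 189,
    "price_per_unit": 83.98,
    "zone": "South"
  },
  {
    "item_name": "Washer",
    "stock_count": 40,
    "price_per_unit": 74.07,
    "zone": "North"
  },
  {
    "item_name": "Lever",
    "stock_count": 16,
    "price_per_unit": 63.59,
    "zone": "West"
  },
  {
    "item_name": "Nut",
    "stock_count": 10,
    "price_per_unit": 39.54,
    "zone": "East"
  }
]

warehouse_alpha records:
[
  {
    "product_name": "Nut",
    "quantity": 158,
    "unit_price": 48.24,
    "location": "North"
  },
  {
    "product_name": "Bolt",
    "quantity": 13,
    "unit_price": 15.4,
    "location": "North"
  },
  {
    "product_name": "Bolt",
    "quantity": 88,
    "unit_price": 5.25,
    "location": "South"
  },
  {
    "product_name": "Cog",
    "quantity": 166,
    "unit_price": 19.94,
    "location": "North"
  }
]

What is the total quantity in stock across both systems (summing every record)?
723

To reconcile these schemas, identify the field holding the quantity in stock in each system:
1. In warehouse_beta it is "stock_count"
2. In warehouse_alpha it is "quantity"

From warehouse_beta: 43 + 189 + 40 + 16 + 10 = 298
From warehouse_alpha: 158 + 13 + 88 + 166 = 425

Total: 298 + 425 = 723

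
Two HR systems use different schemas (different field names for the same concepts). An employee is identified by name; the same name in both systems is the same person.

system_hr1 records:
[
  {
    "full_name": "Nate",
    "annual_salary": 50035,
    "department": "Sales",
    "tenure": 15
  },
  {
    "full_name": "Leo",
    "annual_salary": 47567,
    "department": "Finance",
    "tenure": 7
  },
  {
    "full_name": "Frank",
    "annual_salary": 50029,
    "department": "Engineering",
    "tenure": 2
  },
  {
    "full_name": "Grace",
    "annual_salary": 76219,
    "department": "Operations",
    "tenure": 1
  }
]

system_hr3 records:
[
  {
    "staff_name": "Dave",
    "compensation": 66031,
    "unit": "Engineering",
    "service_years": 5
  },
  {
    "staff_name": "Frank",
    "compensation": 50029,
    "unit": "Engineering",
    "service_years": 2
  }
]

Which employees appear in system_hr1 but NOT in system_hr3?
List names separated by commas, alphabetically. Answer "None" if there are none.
Grace, Leo, Nate

Schema mapping: "full_name" (system_hr1) = "staff_name" (system_hr3) = employee name

Names in system_hr1: ['Frank', 'Grace', 'Leo', 'Nate']
Names in system_hr3: ['Dave', 'Frank']

In system_hr1 but not system_hr3: ['Grace', 'Leo', 'Nate']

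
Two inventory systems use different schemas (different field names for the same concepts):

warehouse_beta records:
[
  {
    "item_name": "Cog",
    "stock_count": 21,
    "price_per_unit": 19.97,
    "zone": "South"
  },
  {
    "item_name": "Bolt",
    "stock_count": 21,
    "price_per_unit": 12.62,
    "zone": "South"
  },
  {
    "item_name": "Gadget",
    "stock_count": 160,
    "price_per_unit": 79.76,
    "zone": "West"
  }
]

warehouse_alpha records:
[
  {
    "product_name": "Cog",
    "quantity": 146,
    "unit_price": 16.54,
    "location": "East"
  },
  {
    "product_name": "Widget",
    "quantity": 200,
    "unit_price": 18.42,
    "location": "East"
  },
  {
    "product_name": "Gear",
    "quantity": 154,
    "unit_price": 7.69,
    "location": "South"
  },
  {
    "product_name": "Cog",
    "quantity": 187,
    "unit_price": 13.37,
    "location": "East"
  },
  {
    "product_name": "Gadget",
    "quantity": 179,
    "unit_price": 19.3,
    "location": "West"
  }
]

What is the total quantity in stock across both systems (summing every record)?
1068

To reconcile these schemas, identify the field holding the quantity in stock in each system:
1. In warehouse_beta it is "stock_count"
2. In warehouse_alpha it is "quantity"

From warehouse_beta: 21 + 21 + 160 = 202
From warehouse_alpha: 146 + 200 + 154 + 187 + 179 = 866

Total: 202 + 866 = 1068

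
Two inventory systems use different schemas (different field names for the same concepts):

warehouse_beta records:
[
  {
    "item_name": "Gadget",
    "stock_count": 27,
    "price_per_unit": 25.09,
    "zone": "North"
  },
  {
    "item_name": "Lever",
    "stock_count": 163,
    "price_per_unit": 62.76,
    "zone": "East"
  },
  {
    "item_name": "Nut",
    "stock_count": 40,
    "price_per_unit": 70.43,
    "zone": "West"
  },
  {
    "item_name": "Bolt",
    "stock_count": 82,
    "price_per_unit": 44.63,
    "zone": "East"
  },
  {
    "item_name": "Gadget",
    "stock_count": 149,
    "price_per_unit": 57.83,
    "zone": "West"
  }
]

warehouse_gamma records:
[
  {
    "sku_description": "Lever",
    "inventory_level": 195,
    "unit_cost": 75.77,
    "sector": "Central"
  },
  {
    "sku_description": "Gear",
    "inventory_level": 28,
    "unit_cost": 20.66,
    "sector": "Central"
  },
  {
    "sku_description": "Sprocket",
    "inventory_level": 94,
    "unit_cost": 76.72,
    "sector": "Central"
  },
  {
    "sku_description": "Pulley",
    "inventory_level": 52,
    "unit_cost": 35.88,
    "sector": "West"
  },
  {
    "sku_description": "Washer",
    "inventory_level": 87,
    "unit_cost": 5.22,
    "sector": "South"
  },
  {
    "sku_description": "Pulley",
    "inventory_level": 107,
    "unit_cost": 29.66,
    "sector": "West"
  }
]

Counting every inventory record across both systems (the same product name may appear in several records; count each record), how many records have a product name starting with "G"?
3

Schema mapping: "item_name" (warehouse_beta) = "sku_description" (warehouse_gamma) = product name

Records with product name starting with "G" in warehouse_beta: 2
Records with product name starting with "G" in warehouse_gamma: 1

Total: 2 + 1 = 3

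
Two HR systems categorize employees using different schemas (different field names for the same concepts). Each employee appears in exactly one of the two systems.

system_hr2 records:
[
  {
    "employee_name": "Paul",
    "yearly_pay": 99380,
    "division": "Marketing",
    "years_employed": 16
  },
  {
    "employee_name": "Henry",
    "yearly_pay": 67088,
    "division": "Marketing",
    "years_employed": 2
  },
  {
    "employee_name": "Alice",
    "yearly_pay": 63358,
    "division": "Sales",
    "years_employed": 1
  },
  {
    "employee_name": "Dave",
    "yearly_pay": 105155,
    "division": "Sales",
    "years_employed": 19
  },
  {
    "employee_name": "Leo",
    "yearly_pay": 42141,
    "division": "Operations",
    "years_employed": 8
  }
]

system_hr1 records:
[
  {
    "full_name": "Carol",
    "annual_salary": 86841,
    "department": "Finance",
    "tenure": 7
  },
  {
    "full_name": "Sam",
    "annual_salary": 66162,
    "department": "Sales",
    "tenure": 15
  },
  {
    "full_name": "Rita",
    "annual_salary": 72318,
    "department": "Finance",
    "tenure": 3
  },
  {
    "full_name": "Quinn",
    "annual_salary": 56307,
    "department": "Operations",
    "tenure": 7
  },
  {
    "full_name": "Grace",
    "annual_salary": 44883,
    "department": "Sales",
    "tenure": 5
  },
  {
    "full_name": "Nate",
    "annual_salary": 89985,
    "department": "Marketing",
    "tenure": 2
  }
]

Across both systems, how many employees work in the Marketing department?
3

Schema mapping: "division" (system_hr2) = "department" (system_hr1) = department

Marketing employees in system_hr2: 2
Marketing employees in system_hr1: 1

Total in Marketing: 2 + 1 = 3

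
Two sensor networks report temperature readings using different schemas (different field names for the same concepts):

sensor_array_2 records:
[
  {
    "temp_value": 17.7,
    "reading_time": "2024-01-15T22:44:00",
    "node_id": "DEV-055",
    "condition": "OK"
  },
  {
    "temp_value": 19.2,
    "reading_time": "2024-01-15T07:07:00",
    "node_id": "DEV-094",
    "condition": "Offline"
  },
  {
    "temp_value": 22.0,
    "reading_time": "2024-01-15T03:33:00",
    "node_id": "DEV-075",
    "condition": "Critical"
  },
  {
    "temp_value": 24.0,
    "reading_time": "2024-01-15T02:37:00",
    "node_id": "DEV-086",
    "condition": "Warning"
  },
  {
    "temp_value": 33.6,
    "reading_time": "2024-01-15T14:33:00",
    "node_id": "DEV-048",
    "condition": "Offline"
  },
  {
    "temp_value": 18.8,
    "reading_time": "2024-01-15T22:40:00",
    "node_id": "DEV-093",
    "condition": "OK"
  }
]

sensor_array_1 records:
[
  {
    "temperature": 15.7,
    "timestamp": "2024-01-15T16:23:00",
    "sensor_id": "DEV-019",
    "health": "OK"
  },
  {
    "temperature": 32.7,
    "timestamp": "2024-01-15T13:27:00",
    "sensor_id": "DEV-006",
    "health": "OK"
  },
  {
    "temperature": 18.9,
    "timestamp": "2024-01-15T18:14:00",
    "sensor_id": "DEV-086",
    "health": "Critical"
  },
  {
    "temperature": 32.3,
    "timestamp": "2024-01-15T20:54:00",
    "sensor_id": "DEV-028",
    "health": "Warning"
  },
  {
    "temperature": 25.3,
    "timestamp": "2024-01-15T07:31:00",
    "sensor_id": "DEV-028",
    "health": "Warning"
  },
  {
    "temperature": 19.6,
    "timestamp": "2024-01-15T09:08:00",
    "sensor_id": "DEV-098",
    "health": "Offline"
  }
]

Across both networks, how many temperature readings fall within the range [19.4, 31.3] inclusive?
4

Schema mapping: "temp_value" (sensor_array_2) = "temperature" (sensor_array_1) = temperature

Readings in [19.4, 31.3] from sensor_array_2: 2
Readings in [19.4, 31.3] from sensor_array_1: 2

Total count: 2 + 2 = 4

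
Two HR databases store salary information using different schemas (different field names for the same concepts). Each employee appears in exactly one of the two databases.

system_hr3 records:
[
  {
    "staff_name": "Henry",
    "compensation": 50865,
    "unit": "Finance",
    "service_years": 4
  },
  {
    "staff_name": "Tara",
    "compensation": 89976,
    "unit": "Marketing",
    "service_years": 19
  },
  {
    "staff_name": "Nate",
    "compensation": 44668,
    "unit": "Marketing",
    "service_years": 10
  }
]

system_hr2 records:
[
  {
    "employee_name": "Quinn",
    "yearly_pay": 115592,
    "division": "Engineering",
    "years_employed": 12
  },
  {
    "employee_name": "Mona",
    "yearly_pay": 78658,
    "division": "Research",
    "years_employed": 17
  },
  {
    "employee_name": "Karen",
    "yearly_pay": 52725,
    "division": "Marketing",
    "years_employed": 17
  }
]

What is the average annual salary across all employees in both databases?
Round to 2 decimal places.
72080.67

Schema mapping: "compensation" (system_hr3) = "yearly_pay" (system_hr2) = annual salary

All salaries: [50865, 89976, 44668, 115592, 78658, 52725]
Sum: 432484
Count: 6
Average: 432484 / 6 = 72080.67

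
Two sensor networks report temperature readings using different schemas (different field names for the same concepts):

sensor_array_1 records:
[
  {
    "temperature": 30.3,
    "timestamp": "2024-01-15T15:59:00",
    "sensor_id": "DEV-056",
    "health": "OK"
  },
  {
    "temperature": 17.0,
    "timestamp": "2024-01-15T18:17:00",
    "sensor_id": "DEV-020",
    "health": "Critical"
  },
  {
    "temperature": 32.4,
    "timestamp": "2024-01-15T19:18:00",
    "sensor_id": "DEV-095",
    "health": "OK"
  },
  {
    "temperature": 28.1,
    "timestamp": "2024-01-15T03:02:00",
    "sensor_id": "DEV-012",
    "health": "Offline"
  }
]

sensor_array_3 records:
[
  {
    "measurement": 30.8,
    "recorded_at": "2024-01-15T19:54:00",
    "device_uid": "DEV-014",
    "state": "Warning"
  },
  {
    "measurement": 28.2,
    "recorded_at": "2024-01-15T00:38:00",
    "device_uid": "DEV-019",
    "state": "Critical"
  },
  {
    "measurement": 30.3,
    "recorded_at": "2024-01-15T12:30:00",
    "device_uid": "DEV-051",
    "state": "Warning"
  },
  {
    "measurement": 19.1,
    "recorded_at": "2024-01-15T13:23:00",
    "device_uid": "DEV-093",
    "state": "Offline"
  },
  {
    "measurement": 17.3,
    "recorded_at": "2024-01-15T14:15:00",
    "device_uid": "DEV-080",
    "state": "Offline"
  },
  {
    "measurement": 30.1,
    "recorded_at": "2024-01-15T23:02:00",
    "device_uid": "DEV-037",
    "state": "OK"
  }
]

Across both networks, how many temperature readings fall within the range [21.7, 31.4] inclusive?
6

Schema mapping: "temperature" (sensor_array_1) = "measurement" (sensor_array_3) = temperature

Readings in [21.7, 31.4] from sensor_array_1: 2
Readings in [21.7, 31.4] from sensor_array_3: 4

Total count: 2 + 4 = 6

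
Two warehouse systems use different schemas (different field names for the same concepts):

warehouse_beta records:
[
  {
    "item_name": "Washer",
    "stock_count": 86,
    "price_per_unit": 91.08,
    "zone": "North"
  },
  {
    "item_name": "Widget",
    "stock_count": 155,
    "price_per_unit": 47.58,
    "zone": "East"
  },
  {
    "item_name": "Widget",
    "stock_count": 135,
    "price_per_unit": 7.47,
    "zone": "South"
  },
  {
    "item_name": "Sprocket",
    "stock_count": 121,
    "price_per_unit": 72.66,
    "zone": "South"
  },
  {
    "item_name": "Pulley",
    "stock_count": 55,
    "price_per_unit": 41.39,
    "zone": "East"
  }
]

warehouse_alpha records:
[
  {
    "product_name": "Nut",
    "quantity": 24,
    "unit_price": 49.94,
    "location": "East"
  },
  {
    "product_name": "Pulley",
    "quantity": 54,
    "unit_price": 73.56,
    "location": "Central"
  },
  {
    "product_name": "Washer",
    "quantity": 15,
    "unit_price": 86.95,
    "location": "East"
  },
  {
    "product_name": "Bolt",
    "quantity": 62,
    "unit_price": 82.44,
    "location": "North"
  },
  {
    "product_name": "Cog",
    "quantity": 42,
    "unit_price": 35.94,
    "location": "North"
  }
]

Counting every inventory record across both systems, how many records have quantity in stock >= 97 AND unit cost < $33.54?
1

Schema mappings:
- "stock_count" (warehouse_beta) = "quantity" (warehouse_alpha) = quantity
- "price_per_unit" (warehouse_beta) = "unit_price" (warehouse_alpha) = unit cost

Records meeting both conditions in warehouse_beta: 1
Records meeting both conditions in warehouse_alpha: 0

Total: 1 + 0 = 1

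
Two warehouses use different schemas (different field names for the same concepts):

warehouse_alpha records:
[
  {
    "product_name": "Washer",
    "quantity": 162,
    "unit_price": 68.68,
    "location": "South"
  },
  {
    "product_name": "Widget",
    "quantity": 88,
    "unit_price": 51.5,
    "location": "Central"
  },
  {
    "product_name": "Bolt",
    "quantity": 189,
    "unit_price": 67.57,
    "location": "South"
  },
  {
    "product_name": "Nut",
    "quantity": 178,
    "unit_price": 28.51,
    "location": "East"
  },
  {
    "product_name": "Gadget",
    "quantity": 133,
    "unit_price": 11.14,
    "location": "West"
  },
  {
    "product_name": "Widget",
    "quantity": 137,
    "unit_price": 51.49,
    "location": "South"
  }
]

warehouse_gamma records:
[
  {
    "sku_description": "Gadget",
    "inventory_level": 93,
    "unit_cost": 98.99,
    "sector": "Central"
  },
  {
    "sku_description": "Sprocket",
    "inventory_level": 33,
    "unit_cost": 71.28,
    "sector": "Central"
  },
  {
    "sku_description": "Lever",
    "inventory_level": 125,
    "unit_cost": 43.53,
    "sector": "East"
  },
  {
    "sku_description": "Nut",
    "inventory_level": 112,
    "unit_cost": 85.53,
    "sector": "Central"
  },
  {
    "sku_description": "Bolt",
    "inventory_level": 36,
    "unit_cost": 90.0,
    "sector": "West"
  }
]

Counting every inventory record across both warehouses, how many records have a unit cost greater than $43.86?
8

Schema mapping: "unit_price" (warehouse_alpha) = "unit_cost" (warehouse_gamma) = unit cost

Records > $43.86 in warehouse_alpha: 4
Records > $43.86 in warehouse_gamma: 4

Total count: 4 + 4 = 8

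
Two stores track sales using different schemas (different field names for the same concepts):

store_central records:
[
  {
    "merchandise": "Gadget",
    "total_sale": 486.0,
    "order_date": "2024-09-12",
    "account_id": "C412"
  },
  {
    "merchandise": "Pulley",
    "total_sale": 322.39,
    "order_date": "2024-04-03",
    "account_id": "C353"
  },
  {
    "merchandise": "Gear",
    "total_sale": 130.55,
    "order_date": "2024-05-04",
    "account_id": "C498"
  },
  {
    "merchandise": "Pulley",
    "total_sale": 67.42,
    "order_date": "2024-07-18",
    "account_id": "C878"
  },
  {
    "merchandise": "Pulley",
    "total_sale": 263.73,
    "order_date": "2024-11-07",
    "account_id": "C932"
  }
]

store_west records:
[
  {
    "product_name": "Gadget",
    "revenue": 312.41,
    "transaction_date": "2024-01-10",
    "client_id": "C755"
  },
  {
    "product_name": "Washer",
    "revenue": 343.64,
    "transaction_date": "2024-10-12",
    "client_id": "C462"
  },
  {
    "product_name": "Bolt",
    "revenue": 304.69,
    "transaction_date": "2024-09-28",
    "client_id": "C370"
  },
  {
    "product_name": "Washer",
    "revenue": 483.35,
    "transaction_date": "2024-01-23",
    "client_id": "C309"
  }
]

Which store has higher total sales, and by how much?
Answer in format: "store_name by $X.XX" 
store_west by $174.00

Schema mapping: "total_sale" (store_central) = "revenue" (store_west) = sale amount

Total for store_central: 1270.09
Total for store_west: 1444.09

Difference: |1270.09 - 1444.09| = 174.00
store_west has higher sales by $174.00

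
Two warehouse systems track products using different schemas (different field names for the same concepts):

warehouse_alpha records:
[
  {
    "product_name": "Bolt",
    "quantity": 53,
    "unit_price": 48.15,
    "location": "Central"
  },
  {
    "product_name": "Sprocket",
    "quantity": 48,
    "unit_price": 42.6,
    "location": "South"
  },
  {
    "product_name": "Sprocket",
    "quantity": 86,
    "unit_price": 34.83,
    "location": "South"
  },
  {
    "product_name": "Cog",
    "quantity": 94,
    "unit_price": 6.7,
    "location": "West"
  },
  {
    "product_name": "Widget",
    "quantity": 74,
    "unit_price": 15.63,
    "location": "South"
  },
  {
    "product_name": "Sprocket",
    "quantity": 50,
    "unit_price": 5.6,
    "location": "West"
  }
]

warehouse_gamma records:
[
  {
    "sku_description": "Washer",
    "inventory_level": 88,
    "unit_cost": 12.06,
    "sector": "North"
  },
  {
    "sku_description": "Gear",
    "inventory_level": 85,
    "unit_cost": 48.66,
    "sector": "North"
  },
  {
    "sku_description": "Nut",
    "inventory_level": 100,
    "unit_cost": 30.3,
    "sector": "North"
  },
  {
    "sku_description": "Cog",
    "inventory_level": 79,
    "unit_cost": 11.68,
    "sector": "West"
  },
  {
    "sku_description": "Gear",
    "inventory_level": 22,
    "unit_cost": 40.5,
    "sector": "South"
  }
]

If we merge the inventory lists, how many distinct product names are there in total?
7

Schema mapping: "product_name" (warehouse_alpha) = "sku_description" (warehouse_gamma) = product name

Products in warehouse_alpha: ['Bolt', 'Cog', 'Sprocket', 'Widget']
Products in warehouse_gamma: ['Cog', 'Gear', 'Nut', 'Washer']

Union (unique products): ['Bolt', 'Cog', 'Gear', 'Nut', 'Sprocket', 'Washer', 'Widget']
Count: 7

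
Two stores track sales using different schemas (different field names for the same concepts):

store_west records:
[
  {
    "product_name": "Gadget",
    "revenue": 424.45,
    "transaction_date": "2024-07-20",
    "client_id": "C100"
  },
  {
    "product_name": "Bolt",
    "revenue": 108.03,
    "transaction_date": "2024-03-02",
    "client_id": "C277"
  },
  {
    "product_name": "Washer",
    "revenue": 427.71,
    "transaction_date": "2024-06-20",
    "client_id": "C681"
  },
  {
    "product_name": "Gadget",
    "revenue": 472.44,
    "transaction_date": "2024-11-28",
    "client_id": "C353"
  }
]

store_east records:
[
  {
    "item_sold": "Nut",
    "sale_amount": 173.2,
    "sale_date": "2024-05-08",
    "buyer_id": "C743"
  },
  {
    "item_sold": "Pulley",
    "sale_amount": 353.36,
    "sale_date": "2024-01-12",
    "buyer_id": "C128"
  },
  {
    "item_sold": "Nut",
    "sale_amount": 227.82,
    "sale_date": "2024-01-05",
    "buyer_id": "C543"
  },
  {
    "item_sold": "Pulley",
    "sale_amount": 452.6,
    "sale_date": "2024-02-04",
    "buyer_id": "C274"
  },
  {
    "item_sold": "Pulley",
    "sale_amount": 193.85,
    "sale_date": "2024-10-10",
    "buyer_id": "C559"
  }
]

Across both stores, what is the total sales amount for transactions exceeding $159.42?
2725.43

Schema mapping: "revenue" (store_west) = "sale_amount" (store_east) = sale amount

Sum of sales > $159.42 in store_west: 1324.6
Sum of sales > $159.42 in store_east: 1400.83

Total: 1324.6 + 1400.83 = 2725.43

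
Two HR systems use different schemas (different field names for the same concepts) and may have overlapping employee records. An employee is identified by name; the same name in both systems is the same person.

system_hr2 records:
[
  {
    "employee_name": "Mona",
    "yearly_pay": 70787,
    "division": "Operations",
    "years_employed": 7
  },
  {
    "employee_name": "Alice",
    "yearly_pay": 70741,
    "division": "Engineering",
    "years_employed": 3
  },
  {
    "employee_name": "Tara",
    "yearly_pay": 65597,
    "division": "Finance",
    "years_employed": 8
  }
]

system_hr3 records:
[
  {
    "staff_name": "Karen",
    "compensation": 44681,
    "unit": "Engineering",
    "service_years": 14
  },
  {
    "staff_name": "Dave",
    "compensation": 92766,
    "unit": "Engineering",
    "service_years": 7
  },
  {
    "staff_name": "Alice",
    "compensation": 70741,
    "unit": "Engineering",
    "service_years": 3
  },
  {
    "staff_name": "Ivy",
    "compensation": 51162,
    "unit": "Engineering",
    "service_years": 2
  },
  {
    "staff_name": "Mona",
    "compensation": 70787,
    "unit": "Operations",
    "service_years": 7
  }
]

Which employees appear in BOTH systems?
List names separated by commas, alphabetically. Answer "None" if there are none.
Alice, Mona

Schema mapping: "employee_name" (system_hr2) = "staff_name" (system_hr3) = employee name

Names in system_hr2: ['Alice', 'Mona', 'Tara']
Names in system_hr3: ['Alice', 'Dave', 'Ivy', 'Karen', 'Mona']

Intersection: ['Alice', 'Mona']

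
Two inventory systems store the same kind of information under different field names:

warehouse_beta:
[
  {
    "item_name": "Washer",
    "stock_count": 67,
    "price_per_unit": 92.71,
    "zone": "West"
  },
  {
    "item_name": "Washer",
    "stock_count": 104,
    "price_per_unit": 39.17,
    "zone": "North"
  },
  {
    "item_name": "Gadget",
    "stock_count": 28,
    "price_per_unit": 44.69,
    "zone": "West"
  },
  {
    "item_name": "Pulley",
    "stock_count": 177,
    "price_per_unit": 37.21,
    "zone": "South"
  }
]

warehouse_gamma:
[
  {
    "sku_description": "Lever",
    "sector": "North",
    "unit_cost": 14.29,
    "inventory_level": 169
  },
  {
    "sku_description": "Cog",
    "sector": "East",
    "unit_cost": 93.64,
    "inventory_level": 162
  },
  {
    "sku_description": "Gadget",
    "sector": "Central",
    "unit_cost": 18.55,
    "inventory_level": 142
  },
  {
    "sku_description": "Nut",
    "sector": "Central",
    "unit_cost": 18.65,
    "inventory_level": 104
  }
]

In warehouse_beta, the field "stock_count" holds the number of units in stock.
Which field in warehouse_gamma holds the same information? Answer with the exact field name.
inventory_level

In warehouse_beta, "stock_count" holds the number of units in stock.
The fields in warehouse_gamma are: "sku_description", "sector", "unit_cost", "inventory_level".
"inventory_level" is the match: the name refers to the same concept and its values are whole-number counts (e.g. 169, 162).
The other fields ("sku_description", "sector", "unit_cost") hold different kinds of data.

So "stock_count" in warehouse_beta corresponds to "inventory_level" in warehouse_gamma.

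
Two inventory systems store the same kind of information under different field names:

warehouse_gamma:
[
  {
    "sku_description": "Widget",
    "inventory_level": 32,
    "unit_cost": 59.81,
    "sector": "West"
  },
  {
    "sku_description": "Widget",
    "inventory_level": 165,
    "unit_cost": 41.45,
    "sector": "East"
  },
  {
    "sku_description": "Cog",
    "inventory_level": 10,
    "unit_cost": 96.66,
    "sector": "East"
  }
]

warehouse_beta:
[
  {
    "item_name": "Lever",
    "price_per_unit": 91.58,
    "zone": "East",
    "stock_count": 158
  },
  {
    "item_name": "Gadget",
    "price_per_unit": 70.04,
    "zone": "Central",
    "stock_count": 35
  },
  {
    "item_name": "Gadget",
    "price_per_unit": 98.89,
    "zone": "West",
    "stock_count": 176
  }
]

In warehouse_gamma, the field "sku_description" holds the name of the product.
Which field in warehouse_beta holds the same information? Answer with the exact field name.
item_name

In warehouse_gamma, "sku_description" holds the name of the product.
The fields in warehouse_beta are: "item_name", "price_per_unit", "zone", "stock_count".
"item_name" is the match: the name refers to the same concept and its values are product-name strings (e.g. 'Gadget', 'Lever').
The other fields ("price_per_unit", "zone", "stock_count") hold different kinds of data.

So "sku_description" in warehouse_gamma corresponds to "item_name" in warehouse_beta.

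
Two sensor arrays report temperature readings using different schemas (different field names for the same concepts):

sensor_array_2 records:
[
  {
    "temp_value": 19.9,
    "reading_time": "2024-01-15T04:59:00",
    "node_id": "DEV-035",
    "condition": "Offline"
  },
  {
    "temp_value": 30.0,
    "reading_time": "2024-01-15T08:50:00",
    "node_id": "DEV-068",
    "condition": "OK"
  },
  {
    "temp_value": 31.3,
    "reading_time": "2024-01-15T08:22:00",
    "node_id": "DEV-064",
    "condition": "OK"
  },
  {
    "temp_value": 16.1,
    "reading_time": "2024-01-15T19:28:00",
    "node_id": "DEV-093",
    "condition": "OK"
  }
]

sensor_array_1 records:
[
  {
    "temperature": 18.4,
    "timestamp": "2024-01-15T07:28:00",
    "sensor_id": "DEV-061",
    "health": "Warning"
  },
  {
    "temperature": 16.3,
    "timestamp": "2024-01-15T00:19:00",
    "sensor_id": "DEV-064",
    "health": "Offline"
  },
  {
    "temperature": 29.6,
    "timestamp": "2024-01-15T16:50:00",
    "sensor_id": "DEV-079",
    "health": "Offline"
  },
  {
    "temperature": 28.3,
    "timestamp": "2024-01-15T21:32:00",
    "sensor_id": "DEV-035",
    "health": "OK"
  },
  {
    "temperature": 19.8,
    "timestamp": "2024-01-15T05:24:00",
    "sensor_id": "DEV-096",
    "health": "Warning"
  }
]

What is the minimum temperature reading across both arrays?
16.1

Schema mapping: "temp_value" (sensor_array_2) = "temperature" (sensor_array_1) = temperature reading

Minimum in sensor_array_2: 16.1
Minimum in sensor_array_1: 16.3

Overall minimum: min(16.1, 16.3) = 16.1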